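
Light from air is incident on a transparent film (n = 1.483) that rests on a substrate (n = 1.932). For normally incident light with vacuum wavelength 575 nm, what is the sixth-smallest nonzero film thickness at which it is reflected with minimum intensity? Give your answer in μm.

1.07 μm

At the upper boundary (n = 1.0 to n = 1.483) the reflected ray undergoes a half-wave phase shift.
Ray reflecting at the bottom interface goes from n = 1.483 toward n = 1.932: a half-wave phase shift.
Zero or two π shifts → no net half-wave offset.
For minimum reflection here: 2 n t = (m + ½) λ.
The sixth-smallest nonzero thickness corresponds to m = 5: t = (m + ½) λ / (2 n) = 5.50 × 575 / (2 × 1.483) = 1066 nm.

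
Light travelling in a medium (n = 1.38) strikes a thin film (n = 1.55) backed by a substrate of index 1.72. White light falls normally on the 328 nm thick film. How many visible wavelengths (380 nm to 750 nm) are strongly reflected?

1

At the upper boundary (n = 1.38 to n = 1.55) the reflected ray undergoes a half-wave phase shift.
At the lower boundary (n = 1.55 to n = 1.72) the reflected ray undergoes a half-wave phase shift.
Zero or two π shifts → no net half-wave offset.
With no net inversion, constructive interference in reflection requires 2 n t = m λ.
λ = 2 n t / m = 1017 / m nm.
m=1: 1017 nm (IR); m=2: 508 nm (visible); m=3: 339 nm (UV).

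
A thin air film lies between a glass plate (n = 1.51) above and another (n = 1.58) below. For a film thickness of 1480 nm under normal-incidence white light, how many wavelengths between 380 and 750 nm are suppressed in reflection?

4

Top surface (1.51 → 1.0): reflection off a lower-index medium gives no phase shift.
Bottom surface (1.0 → 1.58): reflection off a higher-index medium gives a half-wave phase shift.
Net: one phase inversion between the two reflected rays.
With one net inversion, destructive interference in reflection requires 2 n t = m λ.
λ = 2 n t / m = 2960 / m nm.
m=3: 987 nm (IR); m=4: 740 nm (visible); m=5: 592 nm (visible); m=6: 493 nm (visible); m=7: 423 nm (visible); m=8: 370 nm (UV).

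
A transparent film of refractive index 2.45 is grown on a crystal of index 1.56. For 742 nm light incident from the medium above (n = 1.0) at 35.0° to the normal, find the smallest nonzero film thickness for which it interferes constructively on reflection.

Top surface (1.0 → 2.45): reflection off a higher-index medium gives a half-wave phase shift.
Bottom surface (2.45 → 1.56): reflection off a lower-index medium gives no phase shift.
Net: one phase inversion between the two reflected rays.
For strong reflection here: 2 n t cos θ_r = (m + ½) λ.
Snell's law: 1.0 sin 35.0° = 2.45 sin θ_r → sin θ_r = 0.234, cos θ_r = 0.972.
Minimum at m = 0: t = λ / (4 n cos θ_r) = 742 / (4 × 2.45 × 0.972) = 77.9 nm.

77.9 nm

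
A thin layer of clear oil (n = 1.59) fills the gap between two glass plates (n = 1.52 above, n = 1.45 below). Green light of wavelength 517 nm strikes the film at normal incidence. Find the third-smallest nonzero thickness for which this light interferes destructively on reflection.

488 nm

Top surface (1.52 → 1.59): reflection off a higher-index medium gives a half-wave phase shift.
Ray reflecting at the bottom interface goes from n = 1.59 toward n = 1.45: no phase shift.
The two reflections differ by half a wavelength.
For dark reflection here: 2 n t = m λ.
The third-smallest nonzero thickness corresponds to m = 3: t = m λ / (2 n) = 3.00 × 517 / (2 × 1.59) = 488 nm.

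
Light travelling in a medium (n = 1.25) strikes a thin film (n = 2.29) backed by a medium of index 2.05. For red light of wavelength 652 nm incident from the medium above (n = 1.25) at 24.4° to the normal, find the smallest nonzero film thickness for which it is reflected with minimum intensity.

146 nm

At the upper boundary (n = 1.25 to n = 2.29) the reflected ray undergoes a half-wave phase shift.
At the lower boundary (n = 2.29 to n = 2.05) the reflected ray undergoes no phase shift.
Net: one phase inversion between the two reflected rays.
With one net inversion, destructive interference in reflection requires 2 n t cos θ_r = m λ.
Snell's law: 1.25 sin 24.4° = 2.29 sin θ_r → sin θ_r = 0.225, cos θ_r = 0.974.
Minimum nonzero at m = 1: t = λ / (2 n cos θ_r) = 652 / (2 × 2.29 × 0.974) = 146 nm.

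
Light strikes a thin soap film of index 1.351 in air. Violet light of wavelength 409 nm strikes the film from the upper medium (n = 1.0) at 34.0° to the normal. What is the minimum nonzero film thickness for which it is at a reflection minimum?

166 nm

Ray reflecting at the top interface goes from n = 1.0 toward n = 1.351: a half-wave phase shift.
Bottom surface (1.351 → 1.0): reflection off a lower-index medium gives no phase shift.
Net: one phase inversion between the two reflected rays.
For weak reflection here: 2 n t cos θ_r = m λ.
Snell's law: 1.0 sin 34.0° = 1.351 sin θ_r → sin θ_r = 0.414, cos θ_r = 0.910.
Minimum nonzero at m = 1: t = λ / (2 n cos θ_r) = 409 / (2 × 1.351 × 0.910) = 166 nm.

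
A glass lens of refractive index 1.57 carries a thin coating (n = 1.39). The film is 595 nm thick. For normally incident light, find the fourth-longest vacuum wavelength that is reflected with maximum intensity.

414 nm

At the upper boundary (n = 1.0 to n = 1.39) the reflected ray undergoes a half-wave phase shift.
Ray reflecting at the bottom interface goes from n = 1.39 toward n = 1.57: a half-wave phase shift.
Zero or two π shifts → no net half-wave offset.
With no net inversion, constructive interference in reflection requires 2 n t = m λ.
λ = 2 n t / m. The fourth-longest wavelength is m = 4: λ = 2 × 1.39 × 595 / 4.00 = 414 nm.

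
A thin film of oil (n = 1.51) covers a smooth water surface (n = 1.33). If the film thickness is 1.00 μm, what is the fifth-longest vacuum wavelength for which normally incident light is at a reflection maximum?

Ray reflecting at the top interface goes from n = 1.0 toward n = 1.51: a half-wave phase shift.
Bottom surface (1.51 → 1.33): reflection off a lower-index medium gives no phase shift.
Exactly one π shift → a net half-wave offset.
With one net inversion, constructive interference in reflection requires 2 n t = (m + ½) λ.
λ = 2 n t / (m + ½). The fifth-longest wavelength is m = 4: λ = 2 × 1.51 × 1000 / 4.50 = 671 nm.

671 nm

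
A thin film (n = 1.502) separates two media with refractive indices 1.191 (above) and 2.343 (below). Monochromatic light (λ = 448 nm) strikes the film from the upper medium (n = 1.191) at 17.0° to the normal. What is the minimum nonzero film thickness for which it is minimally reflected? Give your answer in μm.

At the upper boundary (n = 1.191 to n = 1.502) the reflected ray undergoes a half-wave phase shift.
Ray reflecting at the bottom interface goes from n = 1.502 toward n = 2.343: a half-wave phase shift.
The two reflections carry the same phase change, so no net offset.
For minimum reflection here: 2 n t cos θ_r = (m + ½) λ.
Snell's law: 1.191 sin 17.0° = 1.502 sin θ_r → sin θ_r = 0.232, cos θ_r = 0.973.
Minimum at m = 0: t = λ / (4 n cos θ_r) = 448 / (4 × 1.502 × 0.973) = 76.7 nm.

0.0767 μm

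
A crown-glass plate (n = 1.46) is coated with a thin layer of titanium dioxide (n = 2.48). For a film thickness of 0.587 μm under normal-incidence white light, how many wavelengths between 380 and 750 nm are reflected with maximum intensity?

4

Ray reflecting at the top interface goes from n = 1.0 toward n = 2.48: a half-wave phase shift.
Bottom surface (2.48 → 1.46): reflection off a lower-index medium gives no phase shift.
The two reflections differ by half a wavelength.
With one net inversion, constructive interference in reflection requires 2 n t = (m + ½) λ.
λ = 2 n t / (m + ½) = 2912 / (m + ½) nm.
m=3: 832 nm (IR); m=4: 647 nm (visible); m=5: 529 nm (visible); m=6: 448 nm (visible); m=7: 388 nm (visible); m=8: 343 nm (UV).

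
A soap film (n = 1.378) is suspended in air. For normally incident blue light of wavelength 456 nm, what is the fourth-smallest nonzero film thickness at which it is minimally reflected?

Ray reflecting at the top interface goes from n = 1.0 toward n = 1.378: a half-wave phase shift.
Ray reflecting at the bottom interface goes from n = 1.378 toward n = 1.0: no phase shift.
Net: one phase inversion between the two reflected rays.
For weak reflection here: 2 n t = m λ.
The fourth-smallest nonzero thickness corresponds to m = 4: t = m λ / (2 n) = 4.00 × 456 / (2 × 1.378) = 662 nm.

662 nm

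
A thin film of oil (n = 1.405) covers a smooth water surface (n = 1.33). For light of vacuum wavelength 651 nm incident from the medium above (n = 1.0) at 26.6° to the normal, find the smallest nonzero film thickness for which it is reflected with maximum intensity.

122 nm

Ray reflecting at the top interface goes from n = 1.0 toward n = 1.405: a half-wave phase shift.
At the lower boundary (n = 1.405 to n = 1.33) the reflected ray undergoes no phase shift.
Net: one phase inversion between the two reflected rays.
For bright reflection here: 2 n t cos θ_r = (m + ½) λ.
Snell's law: 1.0 sin 26.6° = 1.405 sin θ_r → sin θ_r = 0.319, cos θ_r = 0.948.
Minimum at m = 0: t = λ / (4 n cos θ_r) = 651 / (4 × 1.405 × 0.948) = 122 nm.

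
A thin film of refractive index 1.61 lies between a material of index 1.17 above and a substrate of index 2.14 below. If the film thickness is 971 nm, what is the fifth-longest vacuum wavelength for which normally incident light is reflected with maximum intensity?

625 nm

Ray reflecting at the top interface goes from n = 1.17 toward n = 1.61: a half-wave phase shift.
Ray reflecting at the bottom interface goes from n = 1.61 toward n = 2.14: a half-wave phase shift.
Zero or two π shifts → no net half-wave offset.
So the condition for constructive reflection is 2 n t = m λ.
λ = 2 n t / m. The fifth-longest wavelength is m = 5: λ = 2 × 1.61 × 971 / 5.00 = 625 nm.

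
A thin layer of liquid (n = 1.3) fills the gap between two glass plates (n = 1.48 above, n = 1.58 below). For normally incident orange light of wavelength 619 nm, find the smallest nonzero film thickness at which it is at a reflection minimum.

At the upper boundary (n = 1.48 to n = 1.3) the reflected ray undergoes no phase shift.
At the lower boundary (n = 1.3 to n = 1.58) the reflected ray undergoes a half-wave phase shift.
The two reflections differ by half a wavelength.
For weak reflection here: 2 n t = m λ.
Minimum nonzero at m = 1: t = λ / (2 n) = 619 / (2 × 1.3) = 238 nm.

238 nm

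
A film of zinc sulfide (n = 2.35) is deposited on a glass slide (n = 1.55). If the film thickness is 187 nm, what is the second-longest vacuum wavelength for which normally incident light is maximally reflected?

Ray reflecting at the top interface goes from n = 1.0 toward n = 2.35: a half-wave phase shift.
Bottom surface (2.35 → 1.55): reflection off a lower-index medium gives no phase shift.
The two reflections differ by half a wavelength.
For strong reflection here: 2 n t = (m + ½) λ.
λ = 2 n t / (m + ½). The second-longest wavelength is m = 1: λ = 2 × 2.35 × 187 / 1.50 = 586 nm.

586 nm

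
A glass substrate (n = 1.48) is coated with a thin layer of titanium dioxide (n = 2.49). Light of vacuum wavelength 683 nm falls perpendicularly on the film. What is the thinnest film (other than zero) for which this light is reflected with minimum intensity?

At the upper boundary (n = 1.0 to n = 2.49) the reflected ray undergoes a half-wave phase shift.
Bottom surface (2.49 → 1.48): reflection off a lower-index medium gives no phase shift.
Exactly one π shift → a net half-wave offset.
For dark reflection here: 2 n t = m λ.
Minimum nonzero at m = 1: t = λ / (2 n) = 683 / (2 × 2.49) = 137 nm.

137 nm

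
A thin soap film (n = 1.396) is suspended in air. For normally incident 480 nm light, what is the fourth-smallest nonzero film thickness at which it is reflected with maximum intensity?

Ray reflecting at the top interface goes from n = 1.0 toward n = 1.396: a half-wave phase shift.
Bottom surface (1.396 → 1.0): reflection off a lower-index medium gives no phase shift.
Net: one phase inversion between the two reflected rays.
With one net inversion, constructive interference in reflection requires 2 n t = (m + ½) λ.
The fourth-smallest nonzero thickness corresponds to m = 3: t = (m + ½) λ / (2 n) = 3.50 × 480 / (2 × 1.396) = 602 nm.

602 nm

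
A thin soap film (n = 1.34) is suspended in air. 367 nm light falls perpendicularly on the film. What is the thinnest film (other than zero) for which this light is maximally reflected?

68.5 nm

Top surface (1.0 → 1.34): reflection off a higher-index medium gives a half-wave phase shift.
At the lower boundary (n = 1.34 to n = 1.0) the reflected ray undergoes no phase shift.
Net: one phase inversion between the two reflected rays.
For strong reflection here: 2 n t = (m + ½) λ.
Minimum at m = 0: t = λ / (4 n) = 367 / (4 × 1.34) = 68.5 nm.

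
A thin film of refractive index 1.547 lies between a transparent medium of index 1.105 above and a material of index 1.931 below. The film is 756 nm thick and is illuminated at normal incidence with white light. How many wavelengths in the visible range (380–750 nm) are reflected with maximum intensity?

3

Ray reflecting at the top interface goes from n = 1.105 toward n = 1.547: a half-wave phase shift.
Ray reflecting at the bottom interface goes from n = 1.547 toward n = 1.931: a half-wave phase shift.
Zero or two π shifts → no net half-wave offset.
With no net inversion, constructive interference in reflection requires 2 n t = m λ.
λ = 2 n t / m = 2339 / m nm.
m=3: 780 nm (IR); m=4: 585 nm (visible); m=5: 468 nm (visible); m=6: 390 nm (visible); m=7: 334 nm (UV).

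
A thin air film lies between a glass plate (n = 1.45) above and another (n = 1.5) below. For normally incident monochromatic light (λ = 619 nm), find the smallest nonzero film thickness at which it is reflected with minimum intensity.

Ray reflecting at the top interface goes from n = 1.45 toward n = 1.0: no phase shift.
At the lower boundary (n = 1.0 to n = 1.5) the reflected ray undergoes a half-wave phase shift.
The two reflections differ by half a wavelength.
So the condition for destructive reflection is 2 n t = m λ.
Minimum nonzero at m = 1: t = λ / (2 n) = 619 / (2 × 1.0) = 310 nm.

310 nm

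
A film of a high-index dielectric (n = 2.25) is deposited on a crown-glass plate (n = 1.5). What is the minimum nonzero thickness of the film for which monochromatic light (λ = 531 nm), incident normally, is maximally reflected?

At the upper boundary (n = 1.0 to n = 2.25) the reflected ray undergoes a half-wave phase shift.
Bottom surface (2.25 → 1.5): reflection off a lower-index medium gives no phase shift.
Net: one phase inversion between the two reflected rays.
So the condition for constructive reflection is 2 n t = (m + ½) λ.
Minimum at m = 0: t = λ / (4 n) = 531 / (4 × 2.25) = 59.0 nm.

59.0 nm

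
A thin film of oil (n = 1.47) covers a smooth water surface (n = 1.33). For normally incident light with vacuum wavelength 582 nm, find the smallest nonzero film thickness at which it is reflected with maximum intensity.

Top surface (1.0 → 1.47): reflection off a higher-index medium gives a half-wave phase shift.
At the lower boundary (n = 1.47 to n = 1.33) the reflected ray undergoes no phase shift.
Net: one phase inversion between the two reflected rays.
So the condition for constructive reflection is 2 n t = (m + ½) λ.
Minimum at m = 0: t = λ / (4 n) = 582 / (4 × 1.47) = 99.0 nm.

99.0 nm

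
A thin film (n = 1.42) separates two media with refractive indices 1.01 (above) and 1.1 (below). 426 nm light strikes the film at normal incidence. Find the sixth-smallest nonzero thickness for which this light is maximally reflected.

At the upper boundary (n = 1.01 to n = 1.42) the reflected ray undergoes a half-wave phase shift.
At the lower boundary (n = 1.42 to n = 1.1) the reflected ray undergoes no phase shift.
Exactly one π shift → a net half-wave offset.
For bright reflection here: 2 n t = (m + ½) λ.
The sixth-smallest nonzero thickness corresponds to m = 5: t = (m + ½) λ / (2 n) = 5.50 × 426 / (2 × 1.42) = 825 nm.

825 nm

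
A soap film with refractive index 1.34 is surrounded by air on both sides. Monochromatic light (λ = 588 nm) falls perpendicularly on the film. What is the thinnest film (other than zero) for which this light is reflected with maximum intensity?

110 nm

Top surface (1.0 → 1.34): reflection off a higher-index medium gives a half-wave phase shift.
Bottom surface (1.34 → 1.0): reflection off a lower-index medium gives no phase shift.
Exactly one π shift → a net half-wave offset.
With one net inversion, constructive interference in reflection requires 2 n t = (m + ½) λ.
Minimum at m = 0: t = λ / (4 n) = 588 / (4 × 1.34) = 110 nm.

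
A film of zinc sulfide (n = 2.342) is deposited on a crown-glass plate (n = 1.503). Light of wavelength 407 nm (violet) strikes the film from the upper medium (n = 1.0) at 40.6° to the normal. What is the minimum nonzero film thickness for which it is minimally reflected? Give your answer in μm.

Ray reflecting at the top interface goes from n = 1.0 toward n = 2.342: a half-wave phase shift.
At the lower boundary (n = 2.342 to n = 1.503) the reflected ray undergoes no phase shift.
Exactly one π shift → a net half-wave offset.
For weak reflection here: 2 n t cos θ_r = m λ.
Snell's law: 1.0 sin 40.6° = 2.342 sin θ_r → sin θ_r = 0.278, cos θ_r = 0.961.
Minimum nonzero at m = 1: t = λ / (2 n cos θ_r) = 407 / (2 × 2.342 × 0.961) = 90.5 nm.

0.0905 μm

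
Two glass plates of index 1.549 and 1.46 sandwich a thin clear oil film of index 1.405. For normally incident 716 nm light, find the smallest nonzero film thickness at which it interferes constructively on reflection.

Top surface (1.549 → 1.405): reflection off a lower-index medium gives no phase shift.
Ray reflecting at the bottom interface goes from n = 1.405 toward n = 1.46: a half-wave phase shift.
Exactly one π shift → a net half-wave offset.
With one net inversion, constructive interference in reflection requires 2 n t = (m + ½) λ.
Minimum at m = 0: t = λ / (4 n) = 716 / (4 × 1.405) = 127 nm.

127 nm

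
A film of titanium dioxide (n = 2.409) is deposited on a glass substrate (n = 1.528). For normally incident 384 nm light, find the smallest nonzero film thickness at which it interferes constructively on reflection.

39.9 nm

Top surface (1.0 → 2.409): reflection off a higher-index medium gives a half-wave phase shift.
Ray reflecting at the bottom interface goes from n = 2.409 toward n = 1.528: no phase shift.
The two reflections differ by half a wavelength.
For bright reflection here: 2 n t = (m + ½) λ.
Minimum at m = 0: t = λ / (4 n) = 384 / (4 × 2.409) = 39.9 nm.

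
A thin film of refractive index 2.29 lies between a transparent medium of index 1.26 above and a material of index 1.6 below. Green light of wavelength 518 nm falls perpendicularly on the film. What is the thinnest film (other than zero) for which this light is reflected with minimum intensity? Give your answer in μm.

0.113 μm

Ray reflecting at the top interface goes from n = 1.26 toward n = 2.29: a half-wave phase shift.
Ray reflecting at the bottom interface goes from n = 2.29 toward n = 1.6: no phase shift.
The two reflections differ by half a wavelength.
So the condition for destructive reflection is 2 n t = m λ.
Minimum nonzero at m = 1: t = λ / (2 n) = 518 / (2 × 2.29) = 113 nm.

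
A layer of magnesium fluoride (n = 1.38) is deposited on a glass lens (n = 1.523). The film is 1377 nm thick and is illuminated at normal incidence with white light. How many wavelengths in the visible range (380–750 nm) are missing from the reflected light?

Ray reflecting at the top interface goes from n = 1.0 toward n = 1.38: a half-wave phase shift.
At the lower boundary (n = 1.38 to n = 1.523) the reflected ray undergoes a half-wave phase shift.
Net: no relative phase inversion (both shifts match).
With no net inversion, destructive interference in reflection requires 2 n t = (m + ½) λ.
λ = 2 n t / (m + ½) = 3801 / (m + ½) nm.
m=4: 845 nm (IR); m=5: 691 nm (visible); m=6: 585 nm (visible); m=7: 507 nm (visible); m=8: 447 nm (visible); m=9: 400 nm (visible); m=10: 362 nm (UV).

5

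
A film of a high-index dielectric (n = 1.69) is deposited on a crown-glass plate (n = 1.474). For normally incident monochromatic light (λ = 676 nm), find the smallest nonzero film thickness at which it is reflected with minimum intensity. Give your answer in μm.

Top surface (1.0 → 1.69): reflection off a higher-index medium gives a half-wave phase shift.
At the lower boundary (n = 1.69 to n = 1.474) the reflected ray undergoes no phase shift.
The two reflections differ by half a wavelength.
With one net inversion, destructive interference in reflection requires 2 n t = m λ.
Minimum nonzero at m = 1: t = λ / (2 n) = 676 / (2 × 1.69) = 200 nm.

0.200 μm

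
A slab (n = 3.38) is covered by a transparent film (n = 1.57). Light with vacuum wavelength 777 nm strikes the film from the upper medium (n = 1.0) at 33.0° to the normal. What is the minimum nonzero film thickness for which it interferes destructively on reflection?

Top surface (1.0 → 1.57): reflection off a higher-index medium gives a half-wave phase shift.
Bottom surface (1.57 → 3.38): reflection off a higher-index medium gives a half-wave phase shift.
The two reflections carry the same phase change, so no net offset.
For minimum reflection here: 2 n t cos θ_r = (m + ½) λ.
Snell's law: 1.0 sin 33.0° = 1.57 sin θ_r → sin θ_r = 0.347, cos θ_r = 0.938.
Minimum at m = 0: t = λ / (4 n cos θ_r) = 777 / (4 × 1.57 × 0.938) = 132 nm.

132 nm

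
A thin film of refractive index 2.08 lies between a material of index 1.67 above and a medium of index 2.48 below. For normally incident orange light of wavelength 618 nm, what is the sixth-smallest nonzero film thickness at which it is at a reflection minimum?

At the upper boundary (n = 1.67 to n = 2.08) the reflected ray undergoes a half-wave phase shift.
Bottom surface (2.08 → 2.48): reflection off a higher-index medium gives a half-wave phase shift.
Net: no relative phase inversion (both shifts match).
So the condition for destructive reflection is 2 n t = (m + ½) λ.
The sixth-smallest nonzero thickness corresponds to m = 5: t = (m + ½) λ / (2 n) = 5.50 × 618 / (2 × 2.08) = 817 nm.

817 nm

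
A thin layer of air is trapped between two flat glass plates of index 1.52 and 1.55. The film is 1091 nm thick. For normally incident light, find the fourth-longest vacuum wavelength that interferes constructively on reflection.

623 nm

Top surface (1.52 → 1.0): reflection off a lower-index medium gives no phase shift.
Ray reflecting at the bottom interface goes from n = 1.0 toward n = 1.55: a half-wave phase shift.
The two reflections differ by half a wavelength.
So the condition for constructive reflection is 2 n t = (m + ½) λ.
λ = 2 n t / (m + ½). The fourth-longest wavelength is m = 3: λ = 2 × 1.0 × 1091 / 3.50 = 623 nm.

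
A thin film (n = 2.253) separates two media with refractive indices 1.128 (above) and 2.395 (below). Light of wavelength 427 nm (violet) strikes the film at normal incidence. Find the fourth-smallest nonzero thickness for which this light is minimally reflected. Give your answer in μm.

0.332 μm

Ray reflecting at the top interface goes from n = 1.128 toward n = 2.253: a half-wave phase shift.
At the lower boundary (n = 2.253 to n = 2.395) the reflected ray undergoes a half-wave phase shift.
Net: no relative phase inversion (both shifts match).
So the condition for destructive reflection is 2 n t = (m + ½) λ.
The fourth-smallest nonzero thickness corresponds to m = 3: t = (m + ½) λ / (2 n) = 3.50 × 427 / (2 × 2.253) = 332 nm.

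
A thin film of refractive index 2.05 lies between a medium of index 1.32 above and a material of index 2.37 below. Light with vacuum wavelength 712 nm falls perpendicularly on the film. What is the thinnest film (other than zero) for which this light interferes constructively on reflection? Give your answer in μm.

Ray reflecting at the top interface goes from n = 1.32 toward n = 2.05: a half-wave phase shift.
At the lower boundary (n = 2.05 to n = 2.37) the reflected ray undergoes a half-wave phase shift.
Zero or two π shifts → no net half-wave offset.
So the condition for constructive reflection is 2 n t = m λ.
Minimum nonzero at m = 1: t = λ / (2 n) = 712 / (2 × 2.05) = 174 nm.

0.174 μm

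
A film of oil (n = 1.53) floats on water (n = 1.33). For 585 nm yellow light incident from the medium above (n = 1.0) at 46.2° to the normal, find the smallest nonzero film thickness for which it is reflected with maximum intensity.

108 nm

Ray reflecting at the top interface goes from n = 1.0 toward n = 1.53: a half-wave phase shift.
Ray reflecting at the bottom interface goes from n = 1.53 toward n = 1.33: no phase shift.
Net: one phase inversion between the two reflected rays.
So the condition for constructive reflection is 2 n t cos θ_r = (m + ½) λ.
Snell's law: 1.0 sin 46.2° = 1.53 sin θ_r → sin θ_r = 0.472, cos θ_r = 0.882.
Minimum at m = 0: t = λ / (4 n cos θ_r) = 585 / (4 × 1.53 × 0.882) = 108 nm.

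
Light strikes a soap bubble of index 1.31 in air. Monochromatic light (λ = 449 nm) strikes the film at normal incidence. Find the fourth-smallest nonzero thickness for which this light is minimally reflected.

At the upper boundary (n = 1.0 to n = 1.31) the reflected ray undergoes a half-wave phase shift.
Bottom surface (1.31 → 1.0): reflection off a lower-index medium gives no phase shift.
The two reflections differ by half a wavelength.
With one net inversion, destructive interference in reflection requires 2 n t = m λ.
The fourth-smallest nonzero thickness corresponds to m = 4: t = m λ / (2 n) = 4.00 × 449 / (2 × 1.31) = 685 nm.

685 nm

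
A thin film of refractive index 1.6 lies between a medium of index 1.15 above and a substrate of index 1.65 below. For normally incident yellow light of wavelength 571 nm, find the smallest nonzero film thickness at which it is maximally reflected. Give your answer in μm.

Ray reflecting at the top interface goes from n = 1.15 toward n = 1.6: a half-wave phase shift.
Bottom surface (1.6 → 1.65): reflection off a higher-index medium gives a half-wave phase shift.
Zero or two π shifts → no net half-wave offset.
For strong reflection here: 2 n t = m λ.
Minimum nonzero at m = 1: t = λ / (2 n) = 571 / (2 × 1.6) = 178 nm.

0.178 μm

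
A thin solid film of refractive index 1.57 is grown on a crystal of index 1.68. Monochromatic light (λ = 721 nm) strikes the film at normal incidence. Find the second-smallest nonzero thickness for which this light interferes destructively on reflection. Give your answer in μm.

Top surface (1.0 → 1.57): reflection off a higher-index medium gives a half-wave phase shift.
At the lower boundary (n = 1.57 to n = 1.68) the reflected ray undergoes a half-wave phase shift.
The two reflections carry the same phase change, so no net offset.
So the condition for destructive reflection is 2 n t = (m + ½) λ.
The second-smallest nonzero thickness corresponds to m = 1: t = (m + ½) λ / (2 n) = 1.50 × 721 / (2 × 1.57) = 344 nm.

0.344 μm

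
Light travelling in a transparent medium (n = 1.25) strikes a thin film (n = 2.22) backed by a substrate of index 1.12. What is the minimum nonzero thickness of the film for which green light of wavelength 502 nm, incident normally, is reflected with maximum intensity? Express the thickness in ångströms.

565 Å

At the upper boundary (n = 1.25 to n = 2.22) the reflected ray undergoes a half-wave phase shift.
Ray reflecting at the bottom interface goes from n = 2.22 toward n = 1.12: no phase shift.
Net: one phase inversion between the two reflected rays.
For bright reflection here: 2 n t = (m + ½) λ.
Minimum at m = 0: t = λ / (4 n) = 502 / (4 × 2.22) = 56.5 nm.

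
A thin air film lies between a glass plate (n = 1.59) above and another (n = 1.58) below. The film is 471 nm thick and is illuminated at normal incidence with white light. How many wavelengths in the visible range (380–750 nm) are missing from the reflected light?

Ray reflecting at the top interface goes from n = 1.59 toward n = 1.0: no phase shift.
At the lower boundary (n = 1.0 to n = 1.58) the reflected ray undergoes a half-wave phase shift.
Exactly one π shift → a net half-wave offset.
For minimum reflection here: 2 n t = m λ.
λ = 2 n t / m = 942 / m nm.
m=1: 942 nm (IR); m=2: 471 nm (visible); m=3: 314 nm (UV).

1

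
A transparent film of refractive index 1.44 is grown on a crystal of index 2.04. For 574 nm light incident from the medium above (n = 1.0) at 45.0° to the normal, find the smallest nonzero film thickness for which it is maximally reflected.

229 nm

Top surface (1.0 → 1.44): reflection off a higher-index medium gives a half-wave phase shift.
Bottom surface (1.44 → 2.04): reflection off a higher-index medium gives a half-wave phase shift.
The two reflections carry the same phase change, so no net offset.
For strong reflection here: 2 n t cos θ_r = m λ.
Snell's law: 1.0 sin 45.0° = 1.44 sin θ_r → sin θ_r = 0.491, cos θ_r = 0.871.
Minimum nonzero at m = 1: t = λ / (2 n cos θ_r) = 574 / (2 × 1.44 × 0.871) = 229 nm.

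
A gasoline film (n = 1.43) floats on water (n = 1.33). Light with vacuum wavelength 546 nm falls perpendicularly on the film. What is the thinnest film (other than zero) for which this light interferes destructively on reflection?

191 nm

At the upper boundary (n = 1.0 to n = 1.43) the reflected ray undergoes a half-wave phase shift.
At the lower boundary (n = 1.43 to n = 1.33) the reflected ray undergoes no phase shift.
Exactly one π shift → a net half-wave offset.
For minimum reflection here: 2 n t = m λ.
Minimum nonzero at m = 1: t = λ / (2 n) = 546 / (2 × 1.43) = 191 nm.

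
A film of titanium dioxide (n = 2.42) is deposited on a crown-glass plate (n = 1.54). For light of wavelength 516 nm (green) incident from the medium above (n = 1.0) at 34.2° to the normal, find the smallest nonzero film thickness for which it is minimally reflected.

110 nm

Top surface (1.0 → 2.42): reflection off a higher-index medium gives a half-wave phase shift.
At the lower boundary (n = 2.42 to n = 1.54) the reflected ray undergoes no phase shift.
The two reflections differ by half a wavelength.
So the condition for destructive reflection is 2 n t cos θ_r = m λ.
Snell's law: 1.0 sin 34.2° = 2.42 sin θ_r → sin θ_r = 0.232, cos θ_r = 0.973.
Minimum nonzero at m = 1: t = λ / (2 n cos θ_r) = 516 / (2 × 2.42 × 0.973) = 110 nm.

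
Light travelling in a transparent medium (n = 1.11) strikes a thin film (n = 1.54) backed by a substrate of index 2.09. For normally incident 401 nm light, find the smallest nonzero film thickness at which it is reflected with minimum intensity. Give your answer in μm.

0.0651 μm

Ray reflecting at the top interface goes from n = 1.11 toward n = 1.54: a half-wave phase shift.
At the lower boundary (n = 1.54 to n = 2.09) the reflected ray undergoes a half-wave phase shift.
Net: no relative phase inversion (both shifts match).
So the condition for destructive reflection is 2 n t = (m + ½) λ.
Minimum at m = 0: t = λ / (4 n) = 401 / (4 × 1.54) = 65.1 nm.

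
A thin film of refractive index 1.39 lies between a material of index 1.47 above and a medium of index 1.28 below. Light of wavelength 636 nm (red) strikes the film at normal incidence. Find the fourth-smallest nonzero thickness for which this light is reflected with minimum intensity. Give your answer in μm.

0.801 μm

Ray reflecting at the top interface goes from n = 1.47 toward n = 1.39: no phase shift.
At the lower boundary (n = 1.39 to n = 1.28) the reflected ray undergoes no phase shift.
Net: no relative phase inversion (both shifts match).
So the condition for destructive reflection is 2 n t = (m + ½) λ.
The fourth-smallest nonzero thickness corresponds to m = 3: t = (m + ½) λ / (2 n) = 3.50 × 636 / (2 × 1.39) = 801 nm.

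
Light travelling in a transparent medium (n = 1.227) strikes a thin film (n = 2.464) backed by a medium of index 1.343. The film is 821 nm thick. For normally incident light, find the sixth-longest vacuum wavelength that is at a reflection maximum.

736 nm

At the upper boundary (n = 1.227 to n = 2.464) the reflected ray undergoes a half-wave phase shift.
Ray reflecting at the bottom interface goes from n = 2.464 toward n = 1.343: no phase shift.
Net: one phase inversion between the two reflected rays.
For strong reflection here: 2 n t = (m + ½) λ.
λ = 2 n t / (m + ½). The sixth-longest wavelength is m = 5: λ = 2 × 2.464 × 821 / 5.50 = 736 nm.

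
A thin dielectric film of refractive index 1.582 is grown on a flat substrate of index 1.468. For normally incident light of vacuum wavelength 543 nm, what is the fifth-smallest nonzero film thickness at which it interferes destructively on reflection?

Top surface (1.0 → 1.582): reflection off a higher-index medium gives a half-wave phase shift.
At the lower boundary (n = 1.582 to n = 1.468) the reflected ray undergoes no phase shift.
The two reflections differ by half a wavelength.
So the condition for destructive reflection is 2 n t = m λ.
The fifth-smallest nonzero thickness corresponds to m = 5: t = m λ / (2 n) = 5.00 × 543 / (2 × 1.582) = 858 nm.

858 nm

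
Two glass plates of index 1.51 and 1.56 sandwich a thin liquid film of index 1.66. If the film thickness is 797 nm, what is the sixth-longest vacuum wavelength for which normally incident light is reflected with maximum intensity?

Top surface (1.51 → 1.66): reflection off a higher-index medium gives a half-wave phase shift.
Bottom surface (1.66 → 1.56): reflection off a lower-index medium gives no phase shift.
Exactly one π shift → a net half-wave offset.
So the condition for constructive reflection is 2 n t = (m + ½) λ.
λ = 2 n t / (m + ½). The sixth-longest wavelength is m = 5: λ = 2 × 1.66 × 797 / 5.50 = 481 nm.

481 nm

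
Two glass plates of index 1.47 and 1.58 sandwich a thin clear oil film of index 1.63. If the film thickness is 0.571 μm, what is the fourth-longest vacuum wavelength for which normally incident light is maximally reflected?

532 nm

Top surface (1.47 → 1.63): reflection off a higher-index medium gives a half-wave phase shift.
Bottom surface (1.63 → 1.58): reflection off a lower-index medium gives no phase shift.
Exactly one π shift → a net half-wave offset.
With one net inversion, constructive interference in reflection requires 2 n t = (m + ½) λ.
λ = 2 n t / (m + ½). The fourth-longest wavelength is m = 3: λ = 2 × 1.63 × 571 / 3.50 = 532 nm.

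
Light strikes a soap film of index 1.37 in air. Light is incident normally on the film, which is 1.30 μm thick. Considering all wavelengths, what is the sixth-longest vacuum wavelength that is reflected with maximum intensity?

At the upper boundary (n = 1.0 to n = 1.37) the reflected ray undergoes a half-wave phase shift.
At the lower boundary (n = 1.37 to n = 1.0) the reflected ray undergoes no phase shift.
The two reflections differ by half a wavelength.
So the condition for constructive reflection is 2 n t = (m + ½) λ.
λ = 2 n t / (m + ½). The sixth-longest wavelength is m = 5: λ = 2 × 1.37 × 1300 / 5.50 = 648 nm.

648 nm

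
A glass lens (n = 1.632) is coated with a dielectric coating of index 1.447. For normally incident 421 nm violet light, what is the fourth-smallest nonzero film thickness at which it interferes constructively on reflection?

At the upper boundary (n = 1.0 to n = 1.447) the reflected ray undergoes a half-wave phase shift.
Ray reflecting at the bottom interface goes from n = 1.447 toward n = 1.632: a half-wave phase shift.
The two reflections carry the same phase change, so no net offset.
For strong reflection here: 2 n t = m λ.
The fourth-smallest nonzero thickness corresponds to m = 4: t = m λ / (2 n) = 4.00 × 421 / (2 × 1.447) = 582 nm.

582 nm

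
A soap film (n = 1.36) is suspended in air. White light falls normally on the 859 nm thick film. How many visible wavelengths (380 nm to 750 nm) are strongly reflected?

Ray reflecting at the top interface goes from n = 1.0 toward n = 1.36: a half-wave phase shift.
Bottom surface (1.36 → 1.0): reflection off a lower-index medium gives no phase shift.
Exactly one π shift → a net half-wave offset.
So the condition for constructive reflection is 2 n t = (m + ½) λ.
λ = 2 n t / (m + ½) = 2336 / (m + ½) nm.
m=2: 935 nm (IR); m=3: 668 nm (visible); m=4: 519 nm (visible); m=5: 425 nm (visible); m=6: 359 nm (UV).

3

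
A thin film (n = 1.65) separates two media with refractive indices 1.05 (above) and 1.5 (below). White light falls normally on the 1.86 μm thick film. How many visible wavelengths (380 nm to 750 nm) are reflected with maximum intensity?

At the upper boundary (n = 1.05 to n = 1.65) the reflected ray undergoes a half-wave phase shift.
At the lower boundary (n = 1.65 to n = 1.5) the reflected ray undergoes no phase shift.
Net: one phase inversion between the two reflected rays.
With one net inversion, constructive interference in reflection requires 2 n t = (m + ½) λ.
λ = 2 n t / (m + ½) = 6138 / (m + ½) nm.
m=7: 818 nm (IR); m=8: 722 nm (visible); m=9: 646 nm (visible); m=10: 585 nm (visible); m=11: 534 nm (visible); m=12: 491 nm (visible); m=13: 455 nm (visible); m=14: 423 nm (visible); m=15: 396 nm (visible); m=16: 372 nm (UV).

8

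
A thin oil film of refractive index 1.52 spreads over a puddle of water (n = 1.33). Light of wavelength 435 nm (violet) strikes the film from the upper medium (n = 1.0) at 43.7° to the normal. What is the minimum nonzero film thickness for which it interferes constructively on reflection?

At the upper boundary (n = 1.0 to n = 1.52) the reflected ray undergoes a half-wave phase shift.
Bottom surface (1.52 → 1.33): reflection off a lower-index medium gives no phase shift.
Net: one phase inversion between the two reflected rays.
For maximum reflection here: 2 n t cos θ_r = (m + ½) λ.
Snell's law: 1.0 sin 43.7° = 1.52 sin θ_r → sin θ_r = 0.455, cos θ_r = 0.891.
Minimum at m = 0: t = λ / (4 n cos θ_r) = 435 / (4 × 1.52 × 0.891) = 80.3 nm.

80.3 nm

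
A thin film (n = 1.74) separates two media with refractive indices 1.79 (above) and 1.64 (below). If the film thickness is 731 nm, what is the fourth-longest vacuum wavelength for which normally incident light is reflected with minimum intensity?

At the upper boundary (n = 1.79 to n = 1.74) the reflected ray undergoes no phase shift.
Bottom surface (1.74 → 1.64): reflection off a lower-index medium gives no phase shift.
Zero or two π shifts → no net half-wave offset.
For minimum reflection here: 2 n t = (m + ½) λ.
λ = 2 n t / (m + ½). The fourth-longest wavelength is m = 3: λ = 2 × 1.74 × 731 / 3.50 = 727 nm.

727 nm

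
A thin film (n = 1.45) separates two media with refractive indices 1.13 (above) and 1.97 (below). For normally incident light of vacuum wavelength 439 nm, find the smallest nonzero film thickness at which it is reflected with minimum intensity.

75.7 nm

At the upper boundary (n = 1.13 to n = 1.45) the reflected ray undergoes a half-wave phase shift.
Bottom surface (1.45 → 1.97): reflection off a higher-index medium gives a half-wave phase shift.
Net: no relative phase inversion (both shifts match).
For weak reflection here: 2 n t = (m + ½) λ.
Minimum at m = 0: t = λ / (4 n) = 439 / (4 × 1.45) = 75.7 nm.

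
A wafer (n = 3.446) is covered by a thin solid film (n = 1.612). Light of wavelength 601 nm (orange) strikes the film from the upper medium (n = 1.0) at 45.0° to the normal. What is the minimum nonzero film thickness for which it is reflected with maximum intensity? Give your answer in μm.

0.207 μm

Top surface (1.0 → 1.612): reflection off a higher-index medium gives a half-wave phase shift.
Bottom surface (1.612 → 3.446): reflection off a higher-index medium gives a half-wave phase shift.
Zero or two π shifts → no net half-wave offset.
With no net inversion, constructive interference in reflection requires 2 n t cos θ_r = m λ.
Snell's law: 1.0 sin 45.0° = 1.612 sin θ_r → sin θ_r = 0.439, cos θ_r = 0.899.
Minimum nonzero at m = 1: t = λ / (2 n cos θ_r) = 601 / (2 × 1.612 × 0.899) = 207 nm.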